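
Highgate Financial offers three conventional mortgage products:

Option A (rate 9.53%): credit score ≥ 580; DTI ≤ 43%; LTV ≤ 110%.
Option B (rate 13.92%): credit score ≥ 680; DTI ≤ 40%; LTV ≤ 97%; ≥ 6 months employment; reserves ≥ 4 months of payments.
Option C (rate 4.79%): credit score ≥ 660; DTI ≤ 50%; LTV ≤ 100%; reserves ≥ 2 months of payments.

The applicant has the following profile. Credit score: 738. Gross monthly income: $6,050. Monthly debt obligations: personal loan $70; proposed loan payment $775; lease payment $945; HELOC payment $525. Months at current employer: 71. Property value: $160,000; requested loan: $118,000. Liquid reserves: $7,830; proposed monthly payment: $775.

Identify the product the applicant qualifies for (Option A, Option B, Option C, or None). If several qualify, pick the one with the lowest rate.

Option C

Total debts = (70 + 775 + 945 + 525) = 2,315; DTI = 2,315/6,050 = 38.3%.
LTV = 118,000/160,000 = 73.8%.
Reserves = 7,830/775 = 10.1 months.
Option A: score 738 ≥ 580; DTI 38.3% ≤ 43%; LTV 73.8% ≤ 110% → qualifies.
Option B: score 738 ≥ 680; DTI 38.3% ≤ 40%; LTV 73.8% ≤ 97%; employment 71 ≥ 6 mo; reserves 10.1 ≥ 4 mo → qualifies.
Option C: score 738 ≥ 660; DTI 38.3% ≤ 50%; LTV 73.8% ≤ 100%; reserves 10.1 ≥ 2 mo → qualifies.
Qualifying: Option A, Option B, Option C. Lowest rate is 4.79% → Option C.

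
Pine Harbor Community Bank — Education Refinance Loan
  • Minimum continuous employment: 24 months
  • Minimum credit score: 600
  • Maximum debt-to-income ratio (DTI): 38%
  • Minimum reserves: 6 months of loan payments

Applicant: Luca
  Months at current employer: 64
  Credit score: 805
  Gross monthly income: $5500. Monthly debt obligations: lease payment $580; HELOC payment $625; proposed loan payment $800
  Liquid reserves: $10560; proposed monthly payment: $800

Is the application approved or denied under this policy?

Employment 64 ≥ 24 months
Credit score 805 ≥ 600 (meets)
Total monthly debts = (580 + 625 + 800) = 2,005. Debt-to-income = 2,005/5,500 = 36.5% — meets 38% limit
Liquid reserves cover 10,560/800 = 13.2 months — ≥ 6 required
All criteria satisfied.

Approved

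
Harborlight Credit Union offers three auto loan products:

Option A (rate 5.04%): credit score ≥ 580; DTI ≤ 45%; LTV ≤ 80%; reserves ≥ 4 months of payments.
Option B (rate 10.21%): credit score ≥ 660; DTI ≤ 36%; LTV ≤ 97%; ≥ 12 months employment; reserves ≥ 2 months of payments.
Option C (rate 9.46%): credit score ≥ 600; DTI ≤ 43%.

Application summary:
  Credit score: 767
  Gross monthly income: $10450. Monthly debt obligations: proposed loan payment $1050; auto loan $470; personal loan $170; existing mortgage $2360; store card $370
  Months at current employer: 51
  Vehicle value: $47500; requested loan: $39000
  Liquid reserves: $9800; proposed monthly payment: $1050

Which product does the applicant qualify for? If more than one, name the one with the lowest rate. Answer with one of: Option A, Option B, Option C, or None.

Option C

Total debts = (1,050 + 470 + 170 + 2,360 + 370) = 4,420; DTI = 4,420/10,450 = 42.3%.
LTV = 39,000/47,500 = 82.1%.
Reserves = 9,800/1,050 = 9.3 months.
Option A: score 767 ≥ 580; DTI 42.3% ≤ 45%; LTV 82.1% > 80%; reserves 9.3 ≥ 4 mo → does not qualify.
Option B: score 767 ≥ 660; DTI 42.3% > 36%; LTV 82.1% ≤ 97%; employment 51 ≥ 12 mo; reserves 9.3 ≥ 2 mo → does not qualify.
Option C: score 767 ≥ 600; DTI 42.3% ≤ 43% → qualifies.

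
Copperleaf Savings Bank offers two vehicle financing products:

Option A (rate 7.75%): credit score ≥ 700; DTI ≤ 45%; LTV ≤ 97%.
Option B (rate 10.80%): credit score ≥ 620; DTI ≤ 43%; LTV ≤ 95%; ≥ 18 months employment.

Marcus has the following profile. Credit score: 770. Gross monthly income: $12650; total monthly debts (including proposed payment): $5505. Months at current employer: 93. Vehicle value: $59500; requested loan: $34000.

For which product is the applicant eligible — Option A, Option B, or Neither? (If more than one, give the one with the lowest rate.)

Option A

DTI = 5,505/12,650 = 43.5%.
LTV = 34,000/59,500 = 57.1%.
Option A: score 770 ≥ 700; DTI 43.5% ≤ 45%; LTV 57.1% ≤ 97% → qualifies.
Option B: score 770 ≥ 620; DTI 43.5% > 43%; LTV 57.1% ≤ 95%; employment 93 ≥ 18 mo → does not qualify.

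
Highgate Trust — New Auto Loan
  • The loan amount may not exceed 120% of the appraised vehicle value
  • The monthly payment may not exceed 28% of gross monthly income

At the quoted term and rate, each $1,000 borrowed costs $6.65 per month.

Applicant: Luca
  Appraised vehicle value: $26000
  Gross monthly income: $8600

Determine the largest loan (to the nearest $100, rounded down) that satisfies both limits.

$31,200

Payment cap: 28% × $8,600 = $2,408/month.
At $6.65 per $1,000, that supports 2,408/6.65 × 1,000 ≈ $362,105 → $362,100.
LTV cap: 120% × $26,000 = $31,200 → $31,200.
Binding constraint: loan-to-value.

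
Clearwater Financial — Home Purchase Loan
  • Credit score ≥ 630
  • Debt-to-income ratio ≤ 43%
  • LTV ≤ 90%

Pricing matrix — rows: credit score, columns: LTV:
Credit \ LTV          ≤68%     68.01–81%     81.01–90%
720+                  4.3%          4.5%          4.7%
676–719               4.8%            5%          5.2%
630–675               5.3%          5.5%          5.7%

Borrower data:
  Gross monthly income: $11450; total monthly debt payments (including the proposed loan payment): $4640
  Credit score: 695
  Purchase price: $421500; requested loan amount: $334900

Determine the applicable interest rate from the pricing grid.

Credit score 695 ≥ 630; DTI = 4,640/11,450 = 40.5% ≤ 43%
LTV: 334,900 ÷ 421,500 = 79.5%, within 90% cap
Row: 695 falls in 676–719. Column: 79.5% falls in 68.01–81%. Rate = 5%.

5%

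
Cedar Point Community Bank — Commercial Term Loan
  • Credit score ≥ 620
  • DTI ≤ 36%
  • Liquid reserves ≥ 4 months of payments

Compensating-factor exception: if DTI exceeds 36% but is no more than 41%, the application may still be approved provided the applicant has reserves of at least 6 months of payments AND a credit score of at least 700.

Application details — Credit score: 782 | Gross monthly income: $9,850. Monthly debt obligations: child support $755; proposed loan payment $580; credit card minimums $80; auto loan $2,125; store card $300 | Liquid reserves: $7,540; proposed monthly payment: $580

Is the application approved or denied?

Approved

Credit score 782 ≥ 620 (meets base)
Total debts = (755 + 580 + 80 + 2,125 + 300) = 3,840. DTI: 3,840 ÷ 9,850 = 39%, over the 36% base limit.
Liquid reserves cover 7,540/580 = 13.0 months — ≥ 4 required
DTI 39% is within the 36%–41% exception band; checking compensating factors.
Reserves 13.0 ≥ 6 months; credit score 782 ≥ 700.
Both compensating conditions met → exception applies.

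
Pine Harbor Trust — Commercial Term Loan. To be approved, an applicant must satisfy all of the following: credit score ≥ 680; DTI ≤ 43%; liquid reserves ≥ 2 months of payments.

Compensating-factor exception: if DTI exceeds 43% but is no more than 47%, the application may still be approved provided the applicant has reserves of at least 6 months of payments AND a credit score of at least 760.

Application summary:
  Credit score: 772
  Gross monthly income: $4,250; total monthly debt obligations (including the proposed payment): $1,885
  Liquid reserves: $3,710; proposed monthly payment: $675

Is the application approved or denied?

Credit score 772 ≥ 680 (meets base)
DTI = 1,885/4,250 = 44.4% > 43% — standard DTI limit exceeded.
Reserves: 3,710 ÷ 675 = 5.5 months (meets 2-month minimum)
DTI 44.4% is within the 43%–47% exception band; checking compensating factors.
Override check — reserves: 5.5 mo (short of 6); score: 772 (ok).
Override conditions not both satisfied; exception does not apply.

Denied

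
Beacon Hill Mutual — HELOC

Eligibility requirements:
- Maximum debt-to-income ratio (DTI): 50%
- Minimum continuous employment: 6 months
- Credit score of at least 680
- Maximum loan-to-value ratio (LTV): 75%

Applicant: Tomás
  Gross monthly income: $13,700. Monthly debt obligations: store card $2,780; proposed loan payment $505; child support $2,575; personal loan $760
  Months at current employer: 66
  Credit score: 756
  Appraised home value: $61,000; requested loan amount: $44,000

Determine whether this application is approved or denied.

Approved

Total monthly debts = (2,780 + 505 + 2,575 + 760) = 6,620. DTI: 6,620 ÷ 13,700 = 48.3%, within the 50% cap
Employment 66 ≥ 6 months
Credit score 756 ≥ 680 (meets)
Loan-to-value = 44,000/61,000 = 72.1% — pass (75% max)
All criteria satisfied.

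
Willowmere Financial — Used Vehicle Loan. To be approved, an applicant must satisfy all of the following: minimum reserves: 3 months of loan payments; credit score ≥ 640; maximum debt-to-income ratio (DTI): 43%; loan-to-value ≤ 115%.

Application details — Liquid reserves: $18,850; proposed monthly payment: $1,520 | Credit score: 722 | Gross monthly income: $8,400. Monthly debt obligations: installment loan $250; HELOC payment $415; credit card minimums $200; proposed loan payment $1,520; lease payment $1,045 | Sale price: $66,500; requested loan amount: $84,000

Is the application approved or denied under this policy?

Denied

Reserves = 18,850/1,520 = 12.4 months ≥ 3
Credit score 722 ≥ 640 (meets)
Total monthly debts = (250 + 415 + 200 + 1,520 + 1,045) = 3,430. Debt-to-income = 3,430/8,400 = 40.8% — meets 43% limit
LTV: 84,000 ÷ 66,500 = 126.3%, exceeds 115% cap
Fails on LTV.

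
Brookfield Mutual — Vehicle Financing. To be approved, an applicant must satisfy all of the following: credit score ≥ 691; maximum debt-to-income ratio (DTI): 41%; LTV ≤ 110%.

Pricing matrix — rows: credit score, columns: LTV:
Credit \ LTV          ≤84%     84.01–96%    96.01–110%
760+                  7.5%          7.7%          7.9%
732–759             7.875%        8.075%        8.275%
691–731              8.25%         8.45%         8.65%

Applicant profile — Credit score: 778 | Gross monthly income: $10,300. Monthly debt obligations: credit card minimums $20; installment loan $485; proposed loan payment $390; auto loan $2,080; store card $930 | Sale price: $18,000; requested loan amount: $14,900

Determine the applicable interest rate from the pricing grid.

Credit score 778 ≥ 691; Total monthly debts = (20 + 485 + 390 + 2,080 + 930) = 3,905. DTI = 3,905/10,300 = 37.9% ≤ 41%
LTV = 14,900/18,000 = 82.8% ≤ 110%
Credit 778 → row 760+; LTV 82.8% → column ≤84%. Grid cell → 7.5%.

7.5%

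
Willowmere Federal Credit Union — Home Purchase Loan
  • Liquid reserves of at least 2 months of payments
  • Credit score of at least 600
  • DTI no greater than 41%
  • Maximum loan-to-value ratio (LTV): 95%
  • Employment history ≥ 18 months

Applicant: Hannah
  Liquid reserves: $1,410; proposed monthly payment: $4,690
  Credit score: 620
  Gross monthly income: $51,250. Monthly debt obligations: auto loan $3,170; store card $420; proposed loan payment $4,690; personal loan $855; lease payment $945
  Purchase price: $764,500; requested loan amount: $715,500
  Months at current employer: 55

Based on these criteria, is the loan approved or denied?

Reserves = 1,410/4,690 = 0.3 months < 2
Credit score 620 ≥ 600 (meets)
Total monthly debts = (3,170 + 420 + 4,690 + 855 + 945) = 10,080. DTI: 10,080 ÷ 51,250 = 19.7%, within the 41% cap
LTV = 715,500/764,500 = 93.6% ≤ 95%
Employment 55 ≥ 18 months
Fails on reserves.

Denied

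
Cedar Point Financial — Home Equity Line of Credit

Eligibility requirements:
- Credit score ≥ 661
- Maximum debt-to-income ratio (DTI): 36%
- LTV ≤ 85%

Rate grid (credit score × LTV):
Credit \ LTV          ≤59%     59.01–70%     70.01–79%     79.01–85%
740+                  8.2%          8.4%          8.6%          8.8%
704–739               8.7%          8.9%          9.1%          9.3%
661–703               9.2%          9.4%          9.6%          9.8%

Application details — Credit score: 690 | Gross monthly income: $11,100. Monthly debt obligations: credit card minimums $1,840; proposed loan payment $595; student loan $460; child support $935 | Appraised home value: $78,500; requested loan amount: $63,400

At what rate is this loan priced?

Credit score 690 ≥ 661; Total monthly debts = (1,840 + 595 + 460 + 935) = 3,830. Debt-to-income = 3,830/11,100 = 34.5% — meets 36% limit
LTV: 63,400 ÷ 78,500 = 80.8%, within 85% cap
Score 690 is in the 661–703 band; LTV 80.8% is in the 79.01–85% band → 9.8%.

9.8%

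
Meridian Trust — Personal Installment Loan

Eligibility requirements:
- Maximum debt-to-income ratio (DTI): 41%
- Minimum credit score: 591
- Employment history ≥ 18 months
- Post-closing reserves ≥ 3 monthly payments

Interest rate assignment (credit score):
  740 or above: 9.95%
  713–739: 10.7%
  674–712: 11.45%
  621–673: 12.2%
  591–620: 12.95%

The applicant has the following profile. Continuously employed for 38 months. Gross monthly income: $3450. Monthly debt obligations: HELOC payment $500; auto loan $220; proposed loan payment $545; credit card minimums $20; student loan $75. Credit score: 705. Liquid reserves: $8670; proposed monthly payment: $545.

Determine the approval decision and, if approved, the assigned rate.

Credit score 705 ≥ 591 (meets minimum)
Employment 38 ≥ 18 months
Total monthly debts = (500 + 220 + 545 + 20 + 75) = 1,360. DTI = 1,360/3,450 = 39.4% ≤ 41%
Reserves = 8,670/545 = 15.9 months ≥ 3
All requirements met. Score 705 falls in the 674–712 tier → 11.45%.

Approved at 11.45%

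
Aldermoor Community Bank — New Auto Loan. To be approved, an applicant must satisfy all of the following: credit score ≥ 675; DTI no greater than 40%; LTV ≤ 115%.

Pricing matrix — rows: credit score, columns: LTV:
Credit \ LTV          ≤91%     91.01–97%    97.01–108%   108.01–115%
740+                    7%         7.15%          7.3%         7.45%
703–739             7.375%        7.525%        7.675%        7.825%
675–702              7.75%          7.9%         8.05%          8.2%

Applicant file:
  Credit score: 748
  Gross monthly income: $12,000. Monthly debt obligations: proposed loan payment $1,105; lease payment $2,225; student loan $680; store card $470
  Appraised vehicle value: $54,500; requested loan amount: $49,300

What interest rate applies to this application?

7%

Credit score 748 ≥ 675; Total monthly debts = (1,105 + 2,225 + 680 + 470) = 4,480. DTI: 4,480 ÷ 12,000 = 37.3%, within the 40% cap
Loan-to-value = 49,300/54,500 = 90.5% — pass (115% max)
Row: 748 falls in 740+. Column: 90.5% falls in ≤91%. Rate = 7%.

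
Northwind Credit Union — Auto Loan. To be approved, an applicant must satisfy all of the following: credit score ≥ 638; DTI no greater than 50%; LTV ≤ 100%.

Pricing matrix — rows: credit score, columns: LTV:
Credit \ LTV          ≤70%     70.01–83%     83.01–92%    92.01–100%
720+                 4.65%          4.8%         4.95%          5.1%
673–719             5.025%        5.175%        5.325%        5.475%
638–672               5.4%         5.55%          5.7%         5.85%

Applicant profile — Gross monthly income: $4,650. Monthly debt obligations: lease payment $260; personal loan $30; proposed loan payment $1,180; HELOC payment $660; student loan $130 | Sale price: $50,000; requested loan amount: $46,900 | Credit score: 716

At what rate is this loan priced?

5.475%

Credit score 716 ≥ 638; Total monthly debts = (260 + 30 + 1,180 + 660 + 130) = 2,260. Debt-to-income = 2,260/4,650 = 48.6% — meets 50% limit
LTV = 46,900/50,000 = 93.8% ≤ 100%
Row: 716 falls in 673–719. Column: 93.8% falls in 92.01–100%. Rate = 5.475%.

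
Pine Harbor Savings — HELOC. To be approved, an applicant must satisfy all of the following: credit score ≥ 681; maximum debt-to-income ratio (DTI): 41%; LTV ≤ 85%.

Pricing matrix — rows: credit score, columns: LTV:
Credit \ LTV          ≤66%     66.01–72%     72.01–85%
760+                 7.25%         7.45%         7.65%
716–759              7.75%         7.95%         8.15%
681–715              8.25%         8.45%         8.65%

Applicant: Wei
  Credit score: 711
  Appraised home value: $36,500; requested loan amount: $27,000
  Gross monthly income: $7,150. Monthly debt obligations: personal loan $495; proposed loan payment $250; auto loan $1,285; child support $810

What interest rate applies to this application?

Credit score 711 ≥ 681; Total monthly debts = (495 + 250 + 1,285 + 810) = 2,840. Debt-to-income = 2,840/7,150 = 39.7% — meets 41% limit
LTV: 27,000 ÷ 36,500 = 74%, within 85% cap
Row: 711 falls in 681–715. Column: 74% falls in 72.01–85%. Rate = 8.65%.

8.65%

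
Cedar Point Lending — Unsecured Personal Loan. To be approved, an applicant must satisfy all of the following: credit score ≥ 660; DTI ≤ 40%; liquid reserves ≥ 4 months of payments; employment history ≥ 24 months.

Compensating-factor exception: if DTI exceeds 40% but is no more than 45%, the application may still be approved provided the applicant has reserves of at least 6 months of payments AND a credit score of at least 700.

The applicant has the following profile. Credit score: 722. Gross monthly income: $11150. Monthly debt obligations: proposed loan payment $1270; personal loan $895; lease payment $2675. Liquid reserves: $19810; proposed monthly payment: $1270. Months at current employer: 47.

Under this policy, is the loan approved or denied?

Credit score 722 ≥ 660 (meets base)
Total debts = (1,270 + 895 + 2,675) = 4,840. DTI: 4,840 ÷ 11,150 = 43.4%, over the 40% base limit.
Reserves = 19,810/1,270 = 15.6 months ≥ 4
Employment 47 ≥ 24 months
DTI 43.4% is within the 40%–45% exception band; checking compensating factors.
Override check — reserves: 15.6 mo (ok); score: 722 (ok).
Both compensating conditions met → exception applies.

Approved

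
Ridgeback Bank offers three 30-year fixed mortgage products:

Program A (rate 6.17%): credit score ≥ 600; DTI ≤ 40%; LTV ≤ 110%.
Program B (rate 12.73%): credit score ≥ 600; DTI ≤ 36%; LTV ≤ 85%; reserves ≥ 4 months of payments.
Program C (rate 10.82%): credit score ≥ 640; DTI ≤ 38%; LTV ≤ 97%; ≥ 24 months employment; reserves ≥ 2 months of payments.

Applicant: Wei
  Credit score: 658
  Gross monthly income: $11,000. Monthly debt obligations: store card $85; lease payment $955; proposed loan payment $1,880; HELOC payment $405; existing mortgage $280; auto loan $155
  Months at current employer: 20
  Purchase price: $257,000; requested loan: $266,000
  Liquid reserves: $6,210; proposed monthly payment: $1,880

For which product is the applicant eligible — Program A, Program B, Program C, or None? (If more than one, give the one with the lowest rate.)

Total debts = (85 + 955 + 1,880 + 405 + 280 + 155) = 3,760; DTI = 3,760/11,000 = 34.2%.
LTV = 266,000/257,000 = 103.5%.
Reserves = 6,210/1,880 = 3.3 months.
Program A: score 658 ≥ 600; DTI 34.2% ≤ 40%; LTV 103.5% ≤ 110% → qualifies.
Program B: score 658 ≥ 600; DTI 34.2% ≤ 36%; LTV 103.5% > 85%; reserves 3.3 < 4 mo → does not qualify.
Program C: score 658 ≥ 640; DTI 34.2% ≤ 38%; LTV 103.5% > 97%; employment 20 < 24 mo; reserves 3.3 ≥ 2 mo → does not qualify.

Program A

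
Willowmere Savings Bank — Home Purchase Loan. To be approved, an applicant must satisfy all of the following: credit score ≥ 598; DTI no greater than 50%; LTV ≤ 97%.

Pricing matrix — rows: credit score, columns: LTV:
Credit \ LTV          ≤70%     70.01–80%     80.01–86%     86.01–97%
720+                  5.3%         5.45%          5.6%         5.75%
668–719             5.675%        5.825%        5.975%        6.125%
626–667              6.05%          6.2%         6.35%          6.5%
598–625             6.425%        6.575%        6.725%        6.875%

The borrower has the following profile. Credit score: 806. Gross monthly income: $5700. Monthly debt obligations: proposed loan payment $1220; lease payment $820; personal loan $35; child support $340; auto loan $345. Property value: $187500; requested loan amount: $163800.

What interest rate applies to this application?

Credit score 806 ≥ 598; Total monthly debts = (1,220 + 820 + 35 + 340 + 345) = 2,760. Debt-to-income = 2,760/5,700 = 48.4% — meets 50% limit
LTV: 163,800 ÷ 187,500 = 87.4%, within 97% cap
Score 806 is in the 720+ band; LTV 87.4% is in the 86.01–97% band → 5.75%.

5.75%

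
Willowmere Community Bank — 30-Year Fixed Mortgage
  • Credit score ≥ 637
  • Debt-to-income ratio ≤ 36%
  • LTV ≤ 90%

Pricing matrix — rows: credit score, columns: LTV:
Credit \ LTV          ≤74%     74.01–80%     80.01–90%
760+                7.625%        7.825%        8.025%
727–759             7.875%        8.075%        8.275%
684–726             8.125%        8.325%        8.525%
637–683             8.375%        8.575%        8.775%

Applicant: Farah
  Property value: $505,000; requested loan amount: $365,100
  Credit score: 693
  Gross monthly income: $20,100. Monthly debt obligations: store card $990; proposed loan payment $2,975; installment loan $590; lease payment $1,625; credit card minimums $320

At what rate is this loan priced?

Credit score 693 ≥ 637; Total monthly debts = (990 + 2,975 + 590 + 1,625 + 320) = 6,500. DTI = 6,500/20,100 = 32.3% ≤ 36%
LTV: 365,100 ÷ 505,000 = 72.3%, within 90% cap
Score 693 is in the 684–726 band; LTV 72.3% is in the ≤74% band → 8.125%.

8.125%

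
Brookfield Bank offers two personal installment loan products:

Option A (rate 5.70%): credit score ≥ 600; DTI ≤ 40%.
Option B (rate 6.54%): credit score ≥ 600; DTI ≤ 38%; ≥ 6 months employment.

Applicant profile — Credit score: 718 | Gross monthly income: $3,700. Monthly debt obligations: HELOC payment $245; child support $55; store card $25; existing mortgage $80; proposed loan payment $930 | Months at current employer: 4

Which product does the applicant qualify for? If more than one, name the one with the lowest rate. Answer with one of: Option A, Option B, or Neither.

Total debts = (245 + 55 + 25 + 80 + 930) = 1,335; DTI = 1,335/3,700 = 36.1%.
Option A: score 718 ≥ 600; DTI 36.1% ≤ 40% → qualifies.
Option B: score 718 ≥ 600; DTI 36.1% ≤ 38%; employment 4 < 6 mo → does not qualify.

Option A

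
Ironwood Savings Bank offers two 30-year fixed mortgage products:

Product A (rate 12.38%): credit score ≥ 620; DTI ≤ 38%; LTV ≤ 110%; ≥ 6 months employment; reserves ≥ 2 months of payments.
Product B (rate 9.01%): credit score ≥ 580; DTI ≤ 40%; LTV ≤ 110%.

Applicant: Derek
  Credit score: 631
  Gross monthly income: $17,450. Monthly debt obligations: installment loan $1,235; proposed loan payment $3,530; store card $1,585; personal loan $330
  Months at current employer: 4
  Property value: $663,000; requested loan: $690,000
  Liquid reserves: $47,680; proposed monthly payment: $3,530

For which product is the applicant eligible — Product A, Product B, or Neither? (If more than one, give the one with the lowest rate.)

Total debts = (1,235 + 3,530 + 1,585 + 330) = 6,680; DTI = 6,680/17,450 = 38.3%.
LTV = 690,000/663,000 = 104.1%.
Reserves = 47,680/3,530 = 13.5 months.
Product A: score 631 ≥ 620; DTI 38.3% > 38%; LTV 104.1% ≤ 110%; employment 4 < 6 mo; reserves 13.5 ≥ 2 mo → does not qualify.
Product B: score 631 ≥ 580; DTI 38.3% ≤ 40%; LTV 104.1% ≤ 110% → qualifies.

Product B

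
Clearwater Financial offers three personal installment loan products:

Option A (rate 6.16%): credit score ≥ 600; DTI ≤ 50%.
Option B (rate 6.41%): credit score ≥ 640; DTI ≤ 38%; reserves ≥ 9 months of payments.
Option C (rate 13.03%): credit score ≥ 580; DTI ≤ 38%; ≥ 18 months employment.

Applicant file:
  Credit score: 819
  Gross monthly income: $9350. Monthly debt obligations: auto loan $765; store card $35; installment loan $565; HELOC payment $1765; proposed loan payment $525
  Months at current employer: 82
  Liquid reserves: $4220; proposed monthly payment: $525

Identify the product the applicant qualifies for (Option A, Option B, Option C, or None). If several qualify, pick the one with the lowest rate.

Total debts = (765 + 35 + 565 + 1,765 + 525) = 3,655; DTI = 3,655/9,350 = 39.1%.
Reserves = 4,220/525 = 8.0 months.
Option A: score 819 ≥ 600; DTI 39.1% ≤ 50% → qualifies.
Option B: score 819 ≥ 640; DTI 39.1% > 38%; reserves 8.0 < 9 mo → does not qualify.
Option C: score 819 ≥ 580; DTI 39.1% > 38%; employment 82 ≥ 18 mo → does not qualify.

Option A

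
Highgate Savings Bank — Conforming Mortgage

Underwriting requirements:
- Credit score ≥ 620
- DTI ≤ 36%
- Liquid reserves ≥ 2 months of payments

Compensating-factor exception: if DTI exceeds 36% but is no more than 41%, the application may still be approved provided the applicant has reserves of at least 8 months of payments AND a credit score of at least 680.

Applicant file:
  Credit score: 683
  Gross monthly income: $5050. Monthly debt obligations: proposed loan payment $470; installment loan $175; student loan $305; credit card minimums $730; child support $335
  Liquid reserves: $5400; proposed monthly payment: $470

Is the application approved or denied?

Credit score 683 ≥ 620 (meets base)
Total debts = (470 + 175 + 305 + 730 + 335) = 2,015. DTI: 2,015 ÷ 5,050 = 39.9%, over the 36% base limit.
Reserves = 5,400/470 = 11.5 months ≥ 2
DTI 39.9% is within the 36%–41% exception band; checking compensating factors.
Reserves 11.5 ≥ 8 months; credit score 683 ≥ 680.
Both compensating conditions met → exception applies.

Approved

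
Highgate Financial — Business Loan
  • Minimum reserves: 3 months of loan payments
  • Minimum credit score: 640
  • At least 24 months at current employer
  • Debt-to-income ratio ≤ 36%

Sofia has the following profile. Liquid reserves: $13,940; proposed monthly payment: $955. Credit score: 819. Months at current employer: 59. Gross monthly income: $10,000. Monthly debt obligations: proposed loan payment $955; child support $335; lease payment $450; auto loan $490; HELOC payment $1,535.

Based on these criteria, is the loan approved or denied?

Denied

Liquid reserves cover 13,940/955 = 14.6 months — ≥ 3 required
Credit score 819 ≥ 640 (meets)
Employment 59 ≥ 24 months
Total monthly debts = (955 + 335 + 450 + 490 + 1,535) = 3,765. Debt-to-income = 3,765/10,000 = 37.6% — over 36% limit
Fails on DTI.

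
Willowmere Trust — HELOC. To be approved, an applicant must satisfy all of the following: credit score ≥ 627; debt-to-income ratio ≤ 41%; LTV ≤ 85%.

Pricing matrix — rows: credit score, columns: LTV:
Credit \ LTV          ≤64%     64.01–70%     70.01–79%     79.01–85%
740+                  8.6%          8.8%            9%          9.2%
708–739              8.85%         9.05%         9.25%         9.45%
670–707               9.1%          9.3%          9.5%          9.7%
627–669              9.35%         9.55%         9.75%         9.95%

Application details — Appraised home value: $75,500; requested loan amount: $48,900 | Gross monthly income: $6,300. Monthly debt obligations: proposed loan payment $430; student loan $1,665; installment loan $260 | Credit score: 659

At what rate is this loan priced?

Credit score 659 ≥ 627; Total monthly debts = (430 + 1,665 + 260) = 2,355. DTI: 2,355 ÷ 6,300 = 37.4%, within the 41% cap
LTV: 48,900 ÷ 75,500 = 64.8%, within 85% cap
Score 659 is in the 627–669 band; LTV 64.8% is in the 64.01–70% band → 9.55%.

9.55%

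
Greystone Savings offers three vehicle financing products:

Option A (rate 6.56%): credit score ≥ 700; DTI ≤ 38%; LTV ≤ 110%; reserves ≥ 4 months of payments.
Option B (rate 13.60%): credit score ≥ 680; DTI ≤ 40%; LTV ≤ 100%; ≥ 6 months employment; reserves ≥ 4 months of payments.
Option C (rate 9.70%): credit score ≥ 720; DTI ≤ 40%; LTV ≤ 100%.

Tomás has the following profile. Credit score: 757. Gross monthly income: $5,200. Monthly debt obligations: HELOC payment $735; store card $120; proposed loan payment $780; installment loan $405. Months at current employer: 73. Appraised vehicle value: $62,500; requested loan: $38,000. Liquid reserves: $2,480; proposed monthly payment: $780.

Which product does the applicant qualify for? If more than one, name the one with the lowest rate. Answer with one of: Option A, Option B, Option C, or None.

Option C

Total debts = (735 + 120 + 780 + 405) = 2,040; DTI = 2,040/5,200 = 39.2%.
LTV = 38,000/62,500 = 60.8%.
Reserves = 2,480/780 = 3.2 months.
Option A: score 757 ≥ 700; DTI 39.2% > 38%; LTV 60.8% ≤ 110%; reserves 3.2 < 4 mo → does not qualify.
Option B: score 757 ≥ 680; DTI 39.2% ≤ 40%; LTV 60.8% ≤ 100%; employment 73 ≥ 6 mo; reserves 3.2 < 4 mo → does not qualify.
Option C: score 757 ≥ 720; DTI 39.2% ≤ 40%; LTV 60.8% ≤ 100% → qualifies.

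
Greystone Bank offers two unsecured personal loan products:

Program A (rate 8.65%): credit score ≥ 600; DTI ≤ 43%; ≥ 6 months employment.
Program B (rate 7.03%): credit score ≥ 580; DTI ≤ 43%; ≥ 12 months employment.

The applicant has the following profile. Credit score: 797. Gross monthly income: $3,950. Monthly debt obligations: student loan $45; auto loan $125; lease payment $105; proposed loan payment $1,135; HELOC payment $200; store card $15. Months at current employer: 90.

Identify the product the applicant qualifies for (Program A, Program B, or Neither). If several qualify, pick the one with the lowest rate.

Program B

Total debts = (45 + 125 + 105 + 1,135 + 200 + 15) = 1,625; DTI = 1,625/3,950 = 41.1%.
Program A: score 797 ≥ 600; DTI 41.1% ≤ 43%; employment 90 ≥ 6 mo → qualifies.
Program B: score 797 ≥ 580; DTI 41.1% ≤ 43%; employment 90 ≥ 12 mo → qualifies.
Qualifying: Program A, Program B. Lowest rate is 7.03% → Program B.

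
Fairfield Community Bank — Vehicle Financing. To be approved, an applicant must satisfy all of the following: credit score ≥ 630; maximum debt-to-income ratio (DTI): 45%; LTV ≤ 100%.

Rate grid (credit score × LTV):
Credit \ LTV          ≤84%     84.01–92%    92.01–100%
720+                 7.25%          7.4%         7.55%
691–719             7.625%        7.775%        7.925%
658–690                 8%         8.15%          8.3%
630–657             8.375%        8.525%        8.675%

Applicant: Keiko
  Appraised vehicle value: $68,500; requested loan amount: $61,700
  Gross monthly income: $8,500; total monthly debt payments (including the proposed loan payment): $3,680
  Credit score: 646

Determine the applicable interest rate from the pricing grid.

8.525%

Credit score 646 ≥ 630; DTI: 3,680 ÷ 8,500 = 43.3%, within the 45% cap
LTV = 61,700/68,500 = 90.1% ≤ 100%
Credit 646 → row 630–657; LTV 90.1% → column 84.01–92%. Grid cell → 8.525%.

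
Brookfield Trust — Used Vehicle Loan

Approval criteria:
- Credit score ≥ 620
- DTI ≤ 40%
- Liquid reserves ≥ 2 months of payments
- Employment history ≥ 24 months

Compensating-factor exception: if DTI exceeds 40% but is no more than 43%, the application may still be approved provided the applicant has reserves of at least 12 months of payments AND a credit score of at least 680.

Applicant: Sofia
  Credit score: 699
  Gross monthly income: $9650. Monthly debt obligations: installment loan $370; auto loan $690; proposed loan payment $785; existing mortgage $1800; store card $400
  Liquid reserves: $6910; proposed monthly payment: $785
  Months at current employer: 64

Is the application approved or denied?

Denied

Credit score 699 ≥ 620 (meets base)
Total debts = (370 + 690 + 785 + 1,800 + 400) = 4,045. DTI: 4,045 ÷ 9,650 = 41.9%, over the 40% base limit.
Reserves = 6,910/785 = 8.8 months ≥ 2
Employment 64 ≥ 24 months
DTI 41.9% is within the 40%–43% exception band; checking compensating factors.
Reserves 8.8 < 12 months; credit score 699 ≥ 680.
Override conditions not both satisfied; exception does not apply.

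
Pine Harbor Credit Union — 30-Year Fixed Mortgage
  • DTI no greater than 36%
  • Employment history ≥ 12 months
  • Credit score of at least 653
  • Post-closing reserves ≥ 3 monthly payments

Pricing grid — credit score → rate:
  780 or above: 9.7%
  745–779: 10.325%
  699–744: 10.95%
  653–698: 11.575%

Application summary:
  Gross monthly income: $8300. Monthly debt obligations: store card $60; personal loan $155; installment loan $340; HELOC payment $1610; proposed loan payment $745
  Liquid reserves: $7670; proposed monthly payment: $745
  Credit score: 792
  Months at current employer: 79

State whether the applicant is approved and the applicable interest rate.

Credit score 792 ≥ 653 (meets minimum)
Total monthly debts = (60 + 155 + 340 + 1,610 + 745) = 2,910. Debt-to-income = 2,910/8,300 = 35.1% — meets 36% limit
Reserves = 7,670/745 = 10.3 months ≥ 3
Employment 79 ≥ 12 months
All requirements met. Score 792 falls in the 780 or above tier → 9.7%.

Approved at 9.7%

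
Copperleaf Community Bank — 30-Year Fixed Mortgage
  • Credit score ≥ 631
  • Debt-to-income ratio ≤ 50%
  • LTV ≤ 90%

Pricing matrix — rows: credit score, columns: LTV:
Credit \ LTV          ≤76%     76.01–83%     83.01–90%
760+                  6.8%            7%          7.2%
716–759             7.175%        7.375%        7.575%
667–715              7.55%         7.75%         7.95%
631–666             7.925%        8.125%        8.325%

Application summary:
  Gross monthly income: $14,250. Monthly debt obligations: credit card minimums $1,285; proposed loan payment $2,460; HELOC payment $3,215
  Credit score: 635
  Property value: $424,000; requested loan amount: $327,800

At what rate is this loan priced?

8.125%

Credit score 635 ≥ 631; Total monthly debts = (1,285 + 2,460 + 3,215) = 6,960. Debt-to-income = 6,960/14,250 = 48.8% — meets 50% limit
LTV = 327,800/424,000 = 77.3% ≤ 90%
Credit 635 → row 631–666; LTV 77.3% → column 76.01–83%. Grid cell → 8.125%.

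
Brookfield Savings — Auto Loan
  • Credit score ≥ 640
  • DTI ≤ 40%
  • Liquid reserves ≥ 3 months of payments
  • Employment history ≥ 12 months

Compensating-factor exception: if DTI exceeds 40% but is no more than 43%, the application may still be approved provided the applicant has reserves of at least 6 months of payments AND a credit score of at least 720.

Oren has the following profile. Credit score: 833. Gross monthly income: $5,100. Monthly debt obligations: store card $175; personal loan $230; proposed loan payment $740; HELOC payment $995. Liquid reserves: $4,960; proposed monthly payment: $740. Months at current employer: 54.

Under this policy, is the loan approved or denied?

Credit score 833 ≥ 640 (meets base)
Total debts = (175 + 230 + 740 + 995) = 2,140. DTI = 2,140/5,100 = 42% > 40% — standard DTI limit exceeded.
Liquid reserves cover 4,960/740 = 6.7 months — ≥ 3 required
Employment 54 ≥ 12 months
42% falls in the override range (40%–43%), so the compensating-factor test applies.
Reserves 6.7 ≥ 6 months; credit score 833 ≥ 720.
Both override conditions satisfied; DTI exception granted.

Approved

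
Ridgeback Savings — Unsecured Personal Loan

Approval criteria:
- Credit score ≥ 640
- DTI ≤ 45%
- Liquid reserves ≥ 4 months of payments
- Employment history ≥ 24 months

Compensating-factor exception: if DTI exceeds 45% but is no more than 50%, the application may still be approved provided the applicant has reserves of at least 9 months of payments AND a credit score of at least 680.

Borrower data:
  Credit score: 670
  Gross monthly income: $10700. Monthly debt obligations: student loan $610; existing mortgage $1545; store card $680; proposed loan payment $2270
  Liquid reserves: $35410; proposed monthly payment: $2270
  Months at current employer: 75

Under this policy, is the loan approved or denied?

Denied

Credit score 670 ≥ 640 (meets base)
Total debts = (610 + 1,545 + 680 + 2,270) = 5,105. DTI: 5,105 ÷ 10,700 = 47.7%, over the 45% base limit.
Reserves = 35,410/2,270 = 15.6 months ≥ 4
Employment 75 ≥ 24 months
DTI 47.7% is within the 45%–50% exception band; checking compensating factors.
Reserves 15.6 ≥ 9 months; credit score 670 < 680.
Override conditions not both satisfied; exception does not apply.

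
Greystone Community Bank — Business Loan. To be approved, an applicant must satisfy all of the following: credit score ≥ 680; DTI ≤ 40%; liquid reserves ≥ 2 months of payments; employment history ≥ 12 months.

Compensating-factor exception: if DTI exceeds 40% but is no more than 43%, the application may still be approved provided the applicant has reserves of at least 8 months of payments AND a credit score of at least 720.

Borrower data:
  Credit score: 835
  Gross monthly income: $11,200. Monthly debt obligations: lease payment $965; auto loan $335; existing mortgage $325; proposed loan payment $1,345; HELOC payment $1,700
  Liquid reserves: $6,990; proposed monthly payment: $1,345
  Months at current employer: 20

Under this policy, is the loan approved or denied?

Denied

Credit score 835 ≥ 680 (meets base)
Total debts = (965 + 335 + 325 + 1,345 + 1,700) = 4,670. DTI = 4,670/11,200 = 41.7% > 40% — standard DTI limit exceeded.
Reserves: 6,990 ÷ 1,345 = 5.2 months (meets 2-month minimum)
Employment 20 ≥ 12 months
41.7% falls in the override range (40%–43%), so the compensating-factor test applies.
Reserves 5.2 < 8 months; credit score 835 ≥ 720.
Compensating-factor requirement not fully met.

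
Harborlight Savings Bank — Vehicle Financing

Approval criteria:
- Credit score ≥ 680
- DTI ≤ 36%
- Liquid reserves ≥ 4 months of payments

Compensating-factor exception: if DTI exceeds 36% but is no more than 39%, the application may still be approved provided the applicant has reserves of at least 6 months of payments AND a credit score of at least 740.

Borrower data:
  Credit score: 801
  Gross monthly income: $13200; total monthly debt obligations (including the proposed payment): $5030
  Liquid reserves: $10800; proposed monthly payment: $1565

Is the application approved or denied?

Approved

Credit score 801 ≥ 680 (meets base)
DTI: 5,030 ÷ 13,200 = 38.1%, over the 36% base limit.
Reserves = 10,800/1,565 = 6.9 months ≥ 4
38.1% falls in the override range (36%–39%), so the compensating-factor test applies.
Reserves 6.9 ≥ 6 months; credit score 801 ≥ 740.
Both override conditions satisfied; DTI exception granted.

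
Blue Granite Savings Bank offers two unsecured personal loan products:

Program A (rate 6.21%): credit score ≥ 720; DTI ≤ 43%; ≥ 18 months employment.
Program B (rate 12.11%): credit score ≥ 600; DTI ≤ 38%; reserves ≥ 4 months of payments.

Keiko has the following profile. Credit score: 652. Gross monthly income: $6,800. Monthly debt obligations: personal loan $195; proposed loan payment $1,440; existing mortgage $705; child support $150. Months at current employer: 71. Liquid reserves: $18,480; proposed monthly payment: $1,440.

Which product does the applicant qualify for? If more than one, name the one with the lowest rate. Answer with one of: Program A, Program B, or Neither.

Program B

Total debts = (195 + 1,440 + 705 + 150) = 2,490; DTI = 2,490/6,800 = 36.6%.
Reserves = 18,480/1,440 = 12.8 months.
Program A: score 652 < 720; DTI 36.6% ≤ 43%; employment 71 ≥ 18 mo → does not qualify.
Program B: score 652 ≥ 600; DTI 36.6% ≤ 38%; reserves 12.8 ≥ 4 mo → qualifies.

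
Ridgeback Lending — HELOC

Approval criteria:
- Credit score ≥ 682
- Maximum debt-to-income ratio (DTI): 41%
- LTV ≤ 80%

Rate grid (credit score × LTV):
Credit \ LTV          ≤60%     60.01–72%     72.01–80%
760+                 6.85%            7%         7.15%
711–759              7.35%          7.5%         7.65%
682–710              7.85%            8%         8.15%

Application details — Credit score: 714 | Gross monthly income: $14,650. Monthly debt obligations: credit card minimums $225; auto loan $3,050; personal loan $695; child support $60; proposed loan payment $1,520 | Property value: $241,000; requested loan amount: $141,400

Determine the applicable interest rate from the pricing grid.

Credit score 714 ≥ 682; Total monthly debts = (225 + 3,050 + 695 + 60 + 1,520) = 5,550. DTI = 5,550/14,650 = 37.9% ≤ 41%
Loan-to-value = 141,400/241,000 = 58.7% — pass (80% max)
Score 714 is in the 711–759 band; LTV 58.7% is in the ≤60% band → 7.35%.

7.35%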